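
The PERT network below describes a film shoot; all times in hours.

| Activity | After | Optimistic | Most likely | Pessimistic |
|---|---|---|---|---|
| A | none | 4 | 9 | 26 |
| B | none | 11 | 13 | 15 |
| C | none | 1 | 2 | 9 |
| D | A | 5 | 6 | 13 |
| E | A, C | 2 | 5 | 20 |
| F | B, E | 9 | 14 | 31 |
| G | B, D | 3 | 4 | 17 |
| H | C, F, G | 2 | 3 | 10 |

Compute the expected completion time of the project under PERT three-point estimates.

te_A = (4 + 4·9 + 26)/6 = 66/6 = 11
te_B = (11 + 4·13 + 15)/6 = 78/6 = 13
te_C = (1 + 4·2 + 9)/6 = 18/6 = 3
te_D = (5 + 4·6 + 13)/6 = 42/6 = 7
te_E = (2 + 4·5 + 20)/6 = 42/6 = 7
te_F = (9 + 4·14 + 31)/6 = 96/6 = 16
te_G = (3 + 4·4 + 17)/6 = 36/6 = 6
te_H = (2 + 4·3 + 10)/6 = 24/6 = 4

Forward pass:
ES_A = 0; EF_A = 11
ES_B = 0; EF_B = 13
ES_C = 0; EF_C = 3
ES_D = 11; EF_D = 11+7 = 18
ES_E = max(EF_A=11, EF_C=3) = 11; EF_E = 11+7 = 18
ES_F = max(EF_B=13, EF_E=18) = 18; EF_F = 18+16 = 34
ES_G = max(EF_B=13, EF_D=18) = 18; EF_G = 18+6 = 24
ES_H = max(EF_C=3, EF_F=34, EF_G=24) = 34; EF_H = 34+4 = 38
Expected project duration μ = 38 hours. Critical path: A → E → F → H.

38 hours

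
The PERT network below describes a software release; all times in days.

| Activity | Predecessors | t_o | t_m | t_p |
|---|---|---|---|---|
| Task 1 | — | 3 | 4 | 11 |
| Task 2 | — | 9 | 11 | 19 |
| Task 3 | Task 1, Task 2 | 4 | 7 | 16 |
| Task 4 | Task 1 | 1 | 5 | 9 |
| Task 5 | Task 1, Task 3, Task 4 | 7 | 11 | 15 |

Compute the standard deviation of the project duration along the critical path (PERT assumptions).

te_Task 1 = (3 + 4·4 + 11)/6 = 30/6 = 5; σ²_Task 1 = ((11−3)/6)² = 1.778
te_Task 2 = (9 + 4·11 + 19)/6 = 72/6 = 12; σ²_Task 2 = ((19−9)/6)² = 2.778
te_Task 3 = (4 + 4·7 + 16)/6 = 48/6 = 8; σ²_Task 3 = ((16−4)/6)² = 4.000
te_Task 4 = (1 + 4·5 + 9)/6 = 30/6 = 5; σ²_Task 4 = ((9−1)/6)² = 1.778
te_Task 5 = (7 + 4·11 + 15)/6 = 66/6 = 11; σ²_Task 5 = ((15−7)/6)² = 1.778

Forward pass:
ES_Task 1 = 0; EF_Task 1 = 5
ES_Task 2 = 0; EF_Task 2 = 12
ES_Task 3 = max(EF_Task 1=5, EF_Task 2=12) = 12; EF_Task 3 = 12+8 = 20
ES_Task 4 = 5; EF_Task 4 = 5+5 = 10
ES_Task 5 = max(EF_Task 1=5, EF_Task 3=20, EF_Task 4=10) = 20; EF_Task 5 = 20+11 = 31
Expected project duration μ = 31 days. Critical path: Task 2 → Task 3 → Task 5.

Variance along critical path = 2.778 + 4.000 + 1.778 = 8.556
σ = √8.556 = 2.925 days

2.92 days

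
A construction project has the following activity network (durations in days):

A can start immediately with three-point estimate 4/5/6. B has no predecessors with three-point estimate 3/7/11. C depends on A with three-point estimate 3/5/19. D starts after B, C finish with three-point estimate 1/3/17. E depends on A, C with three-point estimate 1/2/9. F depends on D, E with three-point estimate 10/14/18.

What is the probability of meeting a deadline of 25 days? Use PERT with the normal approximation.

0.067

te_A = (4 + 4·5 + 6)/6 = 30/6 = 5; σ²_A = ((6−4)/6)² = 0.111
te_B = (3 + 4·7 + 11)/6 = 42/6 = 7; σ²_B = ((11−3)/6)² = 1.778
te_C = (3 + 4·5 + 19)/6 = 42/6 = 7; σ²_C = ((19−3)/6)² = 7.111
te_D = (1 + 4·3 + 17)/6 = 30/6 = 5; σ²_D = ((17−1)/6)² = 7.111
te_E = (1 + 4·2 + 9)/6 = 18/6 = 3; σ²_E = ((9−1)/6)² = 1.778
te_F = (10 + 4·14 + 18)/6 = 84/6 = 14; σ²_F = ((18−10)/6)² = 1.778

Forward pass:
ES_A = 0; EF_A = 5
ES_B = 0; EF_B = 7
ES_C = 5; EF_C = 5+7 = 12
ES_D = max(EF_B=7, EF_C=12) = 12; EF_D = 12+5 = 17
ES_E = max(EF_A=5, EF_C=12) = 12; EF_E = 12+3 = 15
ES_F = max(EF_D=17, EF_E=15) = 17; EF_F = 17+14 = 31
Expected project duration μ = 31 days. Critical path: A → C → D → F.

Variance along critical path = 0.111 + 7.111 + 7.111 + 1.778 = 16.111; σ = √16.111 = 4.014 days.
Z = (25 − 31) / 4.014 = -1.495
P(T ≤ 25) = Φ(-1.495) ≈ 0.067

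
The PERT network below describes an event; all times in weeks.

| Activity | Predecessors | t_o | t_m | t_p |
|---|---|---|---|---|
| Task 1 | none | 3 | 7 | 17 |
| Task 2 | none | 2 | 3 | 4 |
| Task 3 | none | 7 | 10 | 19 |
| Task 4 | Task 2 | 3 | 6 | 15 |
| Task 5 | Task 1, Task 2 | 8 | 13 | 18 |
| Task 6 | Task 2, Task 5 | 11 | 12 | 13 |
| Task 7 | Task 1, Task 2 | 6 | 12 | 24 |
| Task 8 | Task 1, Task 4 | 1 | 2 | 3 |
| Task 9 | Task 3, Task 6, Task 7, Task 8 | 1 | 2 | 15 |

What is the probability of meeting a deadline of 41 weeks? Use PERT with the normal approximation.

te_Task 1 = (3 + 4·7 + 17)/6 = 48/6 = 8; σ²_Task 1 = ((17−3)/6)² = 5.444
te_Task 2 = (2 + 4·3 + 4)/6 = 18/6 = 3; σ²_Task 2 = ((4−2)/6)² = 0.111
te_Task 3 = (7 + 4·10 + 19)/6 = 66/6 = 11; σ²_Task 3 = ((19−7)/6)² = 4.000
te_Task 4 = (3 + 4·6 + 15)/6 = 42/6 = 7; σ²_Task 4 = ((15−3)/6)² = 4.000
te_Task 5 = (8 + 4·13 + 18)/6 = 78/6 = 13; σ²_Task 5 = ((18−8)/6)² = 2.778
te_Task 6 = (11 + 4·12 + 13)/6 = 72/6 = 12; σ²_Task 6 = ((13−11)/6)² = 0.111
te_Task 7 = (6 + 4·12 + 24)/6 = 78/6 = 13; σ²_Task 7 = ((24−6)/6)² = 9.000
te_Task 8 = (1 + 4·2 + 3)/6 = 12/6 = 2; σ²_Task 8 = ((3−1)/6)² = 0.111
te_Task 9 = (1 + 4·2 + 15)/6 = 24/6 = 4; σ²_Task 9 = ((15−1)/6)² = 5.444

Forward pass:
ES_Task 1 = 0; EF_Task 1 = 8
ES_Task 2 = 0; EF_Task 2 = 3
ES_Task 3 = 0; EF_Task 3 = 11
ES_Task 4 = 3; EF_Task 4 = 3+7 = 10
ES_Task 5 = max(EF_Task 1=8, EF_Task 2=3) = 8; EF_Task 5 = 8+13 = 21
ES_Task 6 = max(EF_Task 2=3, EF_Task 5=21) = 21; EF_Task 6 = 21+12 = 33
ES_Task 7 = max(EF_Task 1=8, EF_Task 2=3) = 8; EF_Task 7 = 8+13 = 21
ES_Task 8 = max(EF_Task 1=8, EF_Task 4=10) = 10; EF_Task 8 = 10+2 = 12
ES_Task 9 = max(EF_Task 3=11, EF_Task 6=33, EF_Task 7=21, EF_Task 8=12) = 33; EF_Task 9 = 33+4 = 37
Expected project duration μ = 37 weeks. Critical path: Task 1 → Task 5 → Task 6 → Task 9.

Variance along critical path = 5.444 + 2.778 + 0.111 + 5.444 = 13.778; σ = √13.778 = 3.712 weeks.
Z = (41 − 37) / 3.712 = 1.078
P(T ≤ 41) = Φ(1.078) ≈ 0.859

0.859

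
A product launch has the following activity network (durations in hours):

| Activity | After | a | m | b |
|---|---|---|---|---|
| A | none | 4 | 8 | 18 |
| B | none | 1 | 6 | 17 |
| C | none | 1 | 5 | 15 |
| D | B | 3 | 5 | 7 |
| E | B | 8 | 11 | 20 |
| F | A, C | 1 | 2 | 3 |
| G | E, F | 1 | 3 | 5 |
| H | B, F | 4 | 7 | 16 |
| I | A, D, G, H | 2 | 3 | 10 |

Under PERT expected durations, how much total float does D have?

te_A = (4 + 4·8 + 18)/6 = 54/6 = 9
te_B = (1 + 4·6 + 17)/6 = 42/6 = 7
te_C = (1 + 4·5 + 15)/6 = 36/6 = 6
te_D = (3 + 4·5 + 7)/6 = 30/6 = 5
te_E = (8 + 4·11 + 20)/6 = 72/6 = 12
te_F = (1 + 4·2 + 3)/6 = 12/6 = 2
te_G = (1 + 4·3 + 5)/6 = 18/6 = 3
te_H = (4 + 4·7 + 16)/6 = 48/6 = 8
te_I = (2 + 4·3 + 10)/6 = 24/6 = 4

Forward pass:
ES_A = 0; EF_A = 9
ES_B = 0; EF_B = 7
ES_C = 0; EF_C = 6
ES_D = 7; EF_D = 7+5 = 12
ES_E = 7; EF_E = 7+12 = 19
ES_F = max(EF_A=9, EF_C=6) = 9; EF_F = 9+2 = 11
ES_G = max(EF_E=19, EF_F=11) = 19; EF_G = 19+3 = 22
ES_H = max(EF_B=7, EF_F=11) = 11; EF_H = 11+8 = 19
ES_I = max(EF_A=9, EF_D=12, EF_G=22, EF_H=19) = 22; EF_I = 22+4 = 26
Expected project duration μ = 26 hours. Critical path: B → E → G → I.

Backward pass:
LF_I = 26; LS_I = 26−4 = 22
LF_H = LS_I = 22; LS_H = 22−8 = 14
LF_G = LS_I = 22; LS_G = 22−3 = 19
LF_F = min(LS_G=19, LS_H=14) = 14; LS_F = 14−2 = 12
LF_E = LS_G = 19; LS_E = 19−12 = 7
LF_D = LS_I = 22; LS_D = 22−5 = 17
LF_C = LS_F = 12; LS_C = 12−6 = 6
LF_B = min(LS_D=17, LS_E=7, LS_H=14) = 7; LS_B = 7−7 = 0
LF_A = min(LS_F=12, LS_I=22) = 12; LS_A = 12−9 = 3
Slack_D = LS_D − ES_D = 17 − 7 = 10

10 hours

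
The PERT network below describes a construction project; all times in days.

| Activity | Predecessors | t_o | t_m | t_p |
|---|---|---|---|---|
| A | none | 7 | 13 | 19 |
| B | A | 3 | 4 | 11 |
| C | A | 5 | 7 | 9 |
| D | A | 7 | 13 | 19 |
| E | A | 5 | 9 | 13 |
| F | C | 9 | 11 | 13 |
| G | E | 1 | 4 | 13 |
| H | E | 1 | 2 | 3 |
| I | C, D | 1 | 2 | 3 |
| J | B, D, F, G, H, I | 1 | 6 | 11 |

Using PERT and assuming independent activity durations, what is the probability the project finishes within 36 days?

0.359

te_A = (7 + 4·13 + 19)/6 = 78/6 = 13; σ²_A = ((19−7)/6)² = 4.000
te_B = (3 + 4·4 + 11)/6 = 30/6 = 5; σ²_B = ((11−3)/6)² = 1.778
te_C = (5 + 4·7 + 9)/6 = 42/6 = 7; σ²_C = ((9−5)/6)² = 0.444
te_D = (7 + 4·13 + 19)/6 = 78/6 = 13; σ²_D = ((19−7)/6)² = 4.000
te_E = (5 + 4·9 + 13)/6 = 54/6 = 9; σ²_E = ((13−5)/6)² = 1.778
te_F = (9 + 4·11 + 13)/6 = 66/6 = 11; σ²_F = ((13−9)/6)² = 0.444
te_G = (1 + 4·4 + 13)/6 = 30/6 = 5; σ²_G = ((13−1)/6)² = 4.000
te_H = (1 + 4·2 + 3)/6 = 12/6 = 2; σ²_H = ((3−1)/6)² = 0.111
te_I = (1 + 4·2 + 3)/6 = 12/6 = 2; σ²_I = ((3−1)/6)² = 0.111
te_J = (1 + 4·6 + 11)/6 = 36/6 = 6; σ²_J = ((11−1)/6)² = 2.778

Forward pass:
ES_A = 0; EF_A = 13
ES_B = 13; EF_B = 13+5 = 18
ES_C = 13; EF_C = 13+7 = 20
ES_D = 13; EF_D = 13+13 = 26
ES_E = 13; EF_E = 13+9 = 22
ES_F = 20; EF_F = 20+11 = 31
ES_G = 22; EF_G = 22+5 = 27
ES_H = 22; EF_H = 22+2 = 24
ES_I = max(EF_C=20, EF_D=26) = 26; EF_I = 26+2 = 28
ES_J = max(EF_B=18, EF_D=26, EF_F=31, EF_G=27, EF_H=24, EF_I=28) = 31; EF_J = 31+6 = 37
Expected project duration μ = 37 days. Critical path: A → C → F → J.

Variance along critical path = 4.000 + 0.444 + 0.444 + 2.778 = 7.667; σ = √7.667 = 2.769 days.
Z = (36 − 37) / 2.769 = -0.361
P(T ≤ 36) = Φ(-0.361) ≈ 0.359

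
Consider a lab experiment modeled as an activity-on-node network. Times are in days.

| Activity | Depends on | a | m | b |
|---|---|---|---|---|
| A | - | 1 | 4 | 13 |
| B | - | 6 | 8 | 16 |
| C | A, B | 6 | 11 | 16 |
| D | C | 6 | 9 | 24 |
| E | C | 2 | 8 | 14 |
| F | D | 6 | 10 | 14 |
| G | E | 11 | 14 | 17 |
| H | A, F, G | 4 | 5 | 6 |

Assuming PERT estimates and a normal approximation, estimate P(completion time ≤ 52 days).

te_A = (1 + 4·4 + 13)/6 = 30/6 = 5; σ²_A = ((13−1)/6)² = 4.000
te_B = (6 + 4·8 + 16)/6 = 54/6 = 9; σ²_B = ((16−6)/6)² = 2.778
te_C = (6 + 4·11 + 16)/6 = 66/6 = 11; σ²_C = ((16−6)/6)² = 2.778
te_D = (6 + 4·9 + 24)/6 = 66/6 = 11; σ²_D = ((24−6)/6)² = 9.000
te_E = (2 + 4·8 + 14)/6 = 48/6 = 8; σ²_E = ((14−2)/6)² = 4.000
te_F = (6 + 4·10 + 14)/6 = 60/6 = 10; σ²_F = ((14−6)/6)² = 1.778
te_G = (11 + 4·14 + 17)/6 = 84/6 = 14; σ²_G = ((17−11)/6)² = 1.000
te_H = (4 + 4·5 + 6)/6 = 30/6 = 5; σ²_H = ((6−4)/6)² = 0.111

Forward pass:
ES_A = 0; EF_A = 5
ES_B = 0; EF_B = 9
ES_C = max(EF_A=5, EF_B=9) = 9; EF_C = 9+11 = 20
ES_D = 20; EF_D = 20+11 = 31
ES_E = 20; EF_E = 20+8 = 28
ES_F = 31; EF_F = 31+10 = 41
ES_G = 28; EF_G = 28+14 = 42
ES_H = max(EF_A=5, EF_F=41, EF_G=42) = 42; EF_H = 42+5 = 47
Expected project duration μ = 47 days. Critical path: B → C → E → G → H.

Variance along critical path = 2.778 + 2.778 + 4.000 + 1.000 + 0.111 = 10.667; σ = √10.667 = 3.266 days.
Z = (52 − 47) / 3.266 = 1.531
P(T ≤ 52) = Φ(1.531) ≈ 0.937

0.937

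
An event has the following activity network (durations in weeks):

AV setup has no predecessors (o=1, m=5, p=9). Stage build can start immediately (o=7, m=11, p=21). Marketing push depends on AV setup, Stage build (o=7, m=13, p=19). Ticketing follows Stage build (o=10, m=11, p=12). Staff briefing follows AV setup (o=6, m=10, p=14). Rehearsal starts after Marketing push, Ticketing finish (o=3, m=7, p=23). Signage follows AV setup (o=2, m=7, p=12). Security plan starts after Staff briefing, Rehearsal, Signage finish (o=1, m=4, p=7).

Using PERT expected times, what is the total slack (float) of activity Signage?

te_AV setup = (1 + 4·5 + 9)/6 = 30/6 = 5
te_Stage build = (7 + 4·11 + 21)/6 = 72/6 = 12
te_Marketing push = (7 + 4·13 + 19)/6 = 78/6 = 13
te_Ticketing = (10 + 4·11 + 12)/6 = 66/6 = 11
te_Staff briefing = (6 + 4·10 + 14)/6 = 60/6 = 10
te_Rehearsal = (3 + 4·7 + 23)/6 = 54/6 = 9
te_Signage = (2 + 4·7 + 12)/6 = 42/6 = 7
te_Security plan = (1 + 4·4 + 7)/6 = 24/6 = 4

Forward pass:
ES_AV setup = 0; EF_AV setup = 5
ES_Stage build = 0; EF_Stage build = 12
ES_Marketing push = max(EF_AV setup=5, EF_Stage build=12) = 12; EF_Marketing push = 12+13 = 25
ES_Ticketing = 12; EF_Ticketing = 12+11 = 23
ES_Staff briefing = 5; EF_Staff briefing = 5+10 = 15
ES_Rehearsal = max(EF_Marketing push=25, EF_Ticketing=23) = 25; EF_Rehearsal = 25+9 = 34
ES_Signage = 5; EF_Signage = 5+7 = 12
ES_Security plan = max(EF_Staff briefing=15, EF_Rehearsal=34, EF_Signage=12) = 34; EF_Security plan = 34+4 = 38
Expected project duration μ = 38 weeks. Critical path: Stage build → Marketing push → Rehearsal → Security plan.

Backward pass:
LF_Security plan = 38; LS_Security plan = 38−4 = 34
LF_Signage = LS_Security plan = 34; LS_Signage = 34−7 = 27
LF_Rehearsal = LS_Security plan = 34; LS_Rehearsal = 34−9 = 25
LF_Staff briefing = LS_Security plan = 34; LS_Staff briefing = 34−10 = 24
LF_Ticketing = LS_Rehearsal = 25; LS_Ticketing = 25−11 = 14
LF_Marketing push = LS_Rehearsal = 25; LS_Marketing push = 25−13 = 12
LF_Stage build = min(LS_Marketing push=12, LS_Ticketing=14) = 12; LS_Stage build = 12−12 = 0
LF_AV setup = min(LS_Marketing push=12, LS_Staff briefing=24, LS_Signage=27) = 12; LS_AV setup = 12−5 = 7
Slack_Signage = LS_Signage − ES_Signage = 27 − 5 = 22

22 weeks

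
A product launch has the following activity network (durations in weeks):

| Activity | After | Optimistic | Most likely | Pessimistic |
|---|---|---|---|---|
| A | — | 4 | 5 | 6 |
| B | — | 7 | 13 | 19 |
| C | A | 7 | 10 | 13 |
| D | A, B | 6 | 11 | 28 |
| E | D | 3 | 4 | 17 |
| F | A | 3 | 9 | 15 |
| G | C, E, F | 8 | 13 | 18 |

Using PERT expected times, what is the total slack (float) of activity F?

te_A = (4 + 4·5 + 6)/6 = 30/6 = 5
te_B = (7 + 4·13 + 19)/6 = 78/6 = 13
te_C = (7 + 4·10 + 13)/6 = 60/6 = 10
te_D = (6 + 4·11 + 28)/6 = 78/6 = 13
te_E = (3 + 4·4 + 17)/6 = 36/6 = 6
te_F = (3 + 4·9 + 15)/6 = 54/6 = 9
te_G = (8 + 4·13 + 18)/6 = 78/6 = 13

Forward pass:
ES_A = 0; EF_A = 5
ES_B = 0; EF_B = 13
ES_C = 5; EF_C = 5+10 = 15
ES_D = max(EF_A=5, EF_B=13) = 13; EF_D = 13+13 = 26
ES_E = 26; EF_E = 26+6 = 32
ES_F = 5; EF_F = 5+9 = 14
ES_G = max(EF_C=15, EF_E=32, EF_F=14) = 32; EF_G = 32+13 = 45
Expected project duration μ = 45 weeks. Critical path: B → D → E → G.

Backward pass:
LF_G = 45; LS_G = 45−13 = 32
LF_F = LS_G = 32; LS_F = 32−9 = 23
LF_E = LS_G = 32; LS_E = 32−6 = 26
LF_D = LS_E = 26; LS_D = 26−13 = 13
LF_C = LS_G = 32; LS_C = 32−10 = 22
LF_B = LS_D = 13; LS_B = 13−13 = 0
LF_A = min(LS_C=22, LS_D=13, LS_F=23) = 13; LS_A = 13−5 = 8
Slack_F = LS_F − ES_F = 23 − 5 = 18

18 weeks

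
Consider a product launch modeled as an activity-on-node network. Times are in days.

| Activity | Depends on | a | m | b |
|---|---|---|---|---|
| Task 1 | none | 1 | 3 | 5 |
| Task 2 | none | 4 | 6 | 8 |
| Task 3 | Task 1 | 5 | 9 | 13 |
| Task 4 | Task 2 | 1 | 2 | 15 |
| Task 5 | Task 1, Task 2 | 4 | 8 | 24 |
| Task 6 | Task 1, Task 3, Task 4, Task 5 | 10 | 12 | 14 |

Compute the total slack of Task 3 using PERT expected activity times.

te_Task 1 = (1 + 4·3 + 5)/6 = 18/6 = 3
te_Task 2 = (4 + 4·6 + 8)/6 = 36/6 = 6
te_Task 3 = (5 + 4·9 + 13)/6 = 54/6 = 9
te_Task 4 = (1 + 4·2 + 15)/6 = 24/6 = 4
te_Task 5 = (4 + 4·8 + 24)/6 = 60/6 = 10
te_Task 6 = (10 + 4·12 + 14)/6 = 72/6 = 12

Forward pass:
ES_Task 1 = 0; EF_Task 1 = 3
ES_Task 2 = 0; EF_Task 2 = 6
ES_Task 3 = 3; EF_Task 3 = 3+9 = 12
ES_Task 4 = 6; EF_Task 4 = 6+4 = 10
ES_Task 5 = max(EF_Task 1=3, EF_Task 2=6) = 6; EF_Task 5 = 6+10 = 16
ES_Task 6 = max(EF_Task 1=3, EF_Task 3=12, EF_Task 4=10, EF_Task 5=16) = 16; EF_Task 6 = 16+12 = 28
Expected project duration μ = 28 days. Critical path: Task 2 → Task 5 → Task 6.

Backward pass:
LF_Task 6 = 28; LS_Task 6 = 28−12 = 16
LF_Task 5 = LS_Task 6 = 16; LS_Task 5 = 16−10 = 6
LF_Task 4 = LS_Task 6 = 16; LS_Task 4 = 16−4 = 12
LF_Task 3 = LS_Task 6 = 16; LS_Task 3 = 16−9 = 7
LF_Task 2 = min(LS_Task 4=12, LS_Task 5=6) = 6; LS_Task 2 = 6−6 = 0
LF_Task 1 = min(LS_Task 3=7, LS_Task 5=6, LS_Task 6=16) = 6; LS_Task 1 = 6−3 = 3
Slack_Task 3 = LS_Task 3 − ES_Task 3 = 7 − 3 = 4

4 days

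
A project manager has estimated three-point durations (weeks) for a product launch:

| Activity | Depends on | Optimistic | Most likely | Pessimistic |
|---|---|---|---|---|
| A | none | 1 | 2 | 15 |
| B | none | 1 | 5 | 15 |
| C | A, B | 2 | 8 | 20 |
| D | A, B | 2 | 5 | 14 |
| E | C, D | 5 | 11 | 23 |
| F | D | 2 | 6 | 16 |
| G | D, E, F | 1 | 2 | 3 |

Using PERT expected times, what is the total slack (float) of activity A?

te_A = (1 + 4·2 + 15)/6 = 24/6 = 4
te_B = (1 + 4·5 + 15)/6 = 36/6 = 6
te_C = (2 + 4·8 + 20)/6 = 54/6 = 9
te_D = (2 + 4·5 + 14)/6 = 36/6 = 6
te_E = (5 + 4·11 + 23)/6 = 72/6 = 12
te_F = (2 + 4·6 + 16)/6 = 42/6 = 7
te_G = (1 + 4·2 + 3)/6 = 12/6 = 2

Forward pass:
ES_A = 0; EF_A = 4
ES_B = 0; EF_B = 6
ES_C = max(EF_A=4, EF_B=6) = 6; EF_C = 6+9 = 15
ES_D = max(EF_A=4, EF_B=6) = 6; EF_D = 6+6 = 12
ES_E = max(EF_C=15, EF_D=12) = 15; EF_E = 15+12 = 27
ES_F = 12; EF_F = 12+7 = 19
ES_G = max(EF_D=12, EF_E=27, EF_F=19) = 27; EF_G = 27+2 = 29
Expected project duration μ = 29 weeks. Critical path: B → C → E → G.

Backward pass:
LF_G = 29; LS_G = 29−2 = 27
LF_F = LS_G = 27; LS_F = 27−7 = 20
LF_E = LS_G = 27; LS_E = 27−12 = 15
LF_D = min(LS_E=15, LS_F=20, LS_G=27) = 15; LS_D = 15−6 = 9
LF_C = LS_E = 15; LS_C = 15−9 = 6
LF_B = min(LS_C=6, LS_D=9) = 6; LS_B = 6−6 = 0
LF_A = min(LS_C=6, LS_D=9) = 6; LS_A = 6−4 = 2
Slack_A = LS_A − ES_A = 2 − 0 = 2

2 weeks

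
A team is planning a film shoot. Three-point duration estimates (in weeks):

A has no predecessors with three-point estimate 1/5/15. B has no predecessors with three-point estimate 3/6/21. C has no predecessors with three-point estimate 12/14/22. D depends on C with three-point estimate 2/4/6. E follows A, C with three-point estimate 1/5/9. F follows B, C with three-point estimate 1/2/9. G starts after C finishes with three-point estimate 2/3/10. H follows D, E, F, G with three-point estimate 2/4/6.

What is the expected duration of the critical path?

24 weeks

te_A = (1 + 4·5 + 15)/6 = 36/6 = 6
te_B = (3 + 4·6 + 21)/6 = 48/6 = 8
te_C = (12 + 4·14 + 22)/6 = 90/6 = 15
te_D = (2 + 4·4 + 6)/6 = 24/6 = 4
te_E = (1 + 4·5 + 9)/6 = 30/6 = 5
te_F = (1 + 4·2 + 9)/6 = 18/6 = 3
te_G = (2 + 4·3 + 10)/6 = 24/6 = 4
te_H = (2 + 4·4 + 6)/6 = 24/6 = 4

Forward pass:
ES_A = 0; EF_A = 6
ES_B = 0; EF_B = 8
ES_C = 0; EF_C = 15
ES_D = 15; EF_D = 15+4 = 19
ES_E = max(EF_A=6, EF_C=15) = 15; EF_E = 15+5 = 20
ES_F = max(EF_B=8, EF_C=15) = 15; EF_F = 15+3 = 18
ES_G = 15; EF_G = 15+4 = 19
ES_H = max(EF_D=19, EF_E=20, EF_F=18, EF_G=19) = 20; EF_H = 20+4 = 24
Expected project duration μ = 24 weeks. Critical path: C → E → H.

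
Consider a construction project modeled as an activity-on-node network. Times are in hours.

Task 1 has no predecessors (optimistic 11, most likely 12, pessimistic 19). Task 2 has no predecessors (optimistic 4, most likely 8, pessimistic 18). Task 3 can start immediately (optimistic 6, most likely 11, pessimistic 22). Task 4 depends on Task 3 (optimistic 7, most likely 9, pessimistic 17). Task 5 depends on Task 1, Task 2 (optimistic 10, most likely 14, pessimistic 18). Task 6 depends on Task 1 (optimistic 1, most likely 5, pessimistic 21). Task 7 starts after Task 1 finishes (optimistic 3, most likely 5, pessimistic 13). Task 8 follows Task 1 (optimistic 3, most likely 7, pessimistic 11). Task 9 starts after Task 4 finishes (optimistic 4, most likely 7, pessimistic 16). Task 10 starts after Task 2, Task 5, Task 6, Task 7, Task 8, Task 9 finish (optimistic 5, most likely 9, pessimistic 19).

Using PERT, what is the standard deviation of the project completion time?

te_Task 1 = (11 + 4·12 + 19)/6 = 78/6 = 13; σ²_Task 1 = ((19−11)/6)² = 1.778
te_Task 2 = (4 + 4·8 + 18)/6 = 54/6 = 9; σ²_Task 2 = ((18−4)/6)² = 5.444
te_Task 3 = (6 + 4·11 + 22)/6 = 72/6 = 12; σ²_Task 3 = ((22−6)/6)² = 7.111
te_Task 4 = (7 + 4·9 + 17)/6 = 60/6 = 10; σ²_Task 4 = ((17−7)/6)² = 2.778
te_Task 5 = (10 + 4·14 + 18)/6 = 84/6 = 14; σ²_Task 5 = ((18−10)/6)² = 1.778
te_Task 6 = (1 + 4·5 + 21)/6 = 42/6 = 7; σ²_Task 6 = ((21−1)/6)² = 11.111
te_Task 7 = (3 + 4·5 + 13)/6 = 36/6 = 6; σ²_Task 7 = ((13−3)/6)² = 2.778
te_Task 8 = (3 + 4·7 + 11)/6 = 42/6 = 7; σ²_Task 8 = ((11−3)/6)² = 1.778
te_Task 9 = (4 + 4·7 + 16)/6 = 48/6 = 8; σ²_Task 9 = ((16−4)/6)² = 4.000
te_Task 10 = (5 + 4·9 + 19)/6 = 60/6 = 10; σ²_Task 10 = ((19−5)/6)² = 5.444

Forward pass:
ES_Task 1 = 0; EF_Task 1 = 13
ES_Task 2 = 0; EF_Task 2 = 9
ES_Task 3 = 0; EF_Task 3 = 12
ES_Task 4 = 12; EF_Task 4 = 12+10 = 22
ES_Task 5 = max(EF_Task 1=13, EF_Task 2=9) = 13; EF_Task 5 = 13+14 = 27
ES_Task 6 = 13; EF_Task 6 = 13+7 = 20
ES_Task 7 = 13; EF_Task 7 = 13+6 = 19
ES_Task 8 = 13; EF_Task 8 = 13+7 = 20
ES_Task 9 = 22; EF_Task 9 = 22+8 = 30
ES_Task 10 = max(EF_Task 2=9, EF_Task 5=27, EF_Task 6=20, EF_Task 7=19, EF_Task 8=20, EF_Task 9=30) = 30; EF_Task 10 = 30+10 = 40
Expected project duration μ = 40 hours. Critical path: Task 3 → Task 4 → Task 9 → Task 10.

Variance along critical path = 7.111 + 2.778 + 4.000 + 5.444 = 19.333
σ = √19.333 = 4.397 hours

4.40 hours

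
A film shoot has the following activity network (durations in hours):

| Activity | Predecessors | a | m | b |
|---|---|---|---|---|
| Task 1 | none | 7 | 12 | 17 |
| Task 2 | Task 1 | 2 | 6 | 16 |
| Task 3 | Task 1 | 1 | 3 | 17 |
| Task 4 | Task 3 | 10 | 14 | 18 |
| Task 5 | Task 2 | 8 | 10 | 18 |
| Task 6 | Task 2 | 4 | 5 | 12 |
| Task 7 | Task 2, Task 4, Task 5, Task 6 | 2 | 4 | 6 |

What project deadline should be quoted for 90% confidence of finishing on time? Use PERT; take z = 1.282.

39.5 hours

te_Task 1 = (7 + 4·12 + 17)/6 = 72/6 = 12; σ²_Task 1 = ((17−7)/6)² = 2.778
te_Task 2 = (2 + 4·6 + 16)/6 = 42/6 = 7; σ²_Task 2 = ((16−2)/6)² = 5.444
te_Task 3 = (1 + 4·3 + 17)/6 = 30/6 = 5; σ²_Task 3 = ((17−1)/6)² = 7.111
te_Task 4 = (10 + 4·14 + 18)/6 = 84/6 = 14; σ²_Task 4 = ((18−10)/6)² = 1.778
te_Task 5 = (8 + 4·10 + 18)/6 = 66/6 = 11; σ²_Task 5 = ((18−8)/6)² = 2.778
te_Task 6 = (4 + 4·5 + 12)/6 = 36/6 = 6; σ²_Task 6 = ((12−4)/6)² = 1.778
te_Task 7 = (2 + 4·4 + 6)/6 = 24/6 = 4; σ²_Task 7 = ((6−2)/6)² = 0.444

Forward pass:
ES_Task 1 = 0; EF_Task 1 = 12
ES_Task 2 = 12; EF_Task 2 = 12+7 = 19
ES_Task 3 = 12; EF_Task 3 = 12+5 = 17
ES_Task 4 = 17; EF_Task 4 = 17+14 = 31
ES_Task 5 = 19; EF_Task 5 = 19+11 = 30
ES_Task 6 = 19; EF_Task 6 = 19+6 = 25
ES_Task 7 = max(EF_Task 2=19, EF_Task 4=31, EF_Task 5=30, EF_Task 6=25) = 31; EF_Task 7 = 31+4 = 35
Expected project duration μ = 35 hours. Critical path: Task 1 → Task 3 → Task 4 → Task 7.

Variance along critical path = 2.778 + 7.111 + 1.778 + 0.444 = 12.111; σ = 3.480 hours.
D = μ + z·σ = 35 + 1.282·3.480 = 39.5 hours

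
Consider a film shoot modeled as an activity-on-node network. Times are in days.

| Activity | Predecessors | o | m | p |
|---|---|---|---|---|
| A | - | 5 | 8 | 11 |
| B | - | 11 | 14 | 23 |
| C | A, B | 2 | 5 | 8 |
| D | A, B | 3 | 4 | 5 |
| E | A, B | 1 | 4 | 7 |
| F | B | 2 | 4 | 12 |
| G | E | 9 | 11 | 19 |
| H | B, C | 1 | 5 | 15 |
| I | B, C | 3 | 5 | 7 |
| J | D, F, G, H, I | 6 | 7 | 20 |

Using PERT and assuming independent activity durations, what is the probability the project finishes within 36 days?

0.136

te_A = (5 + 4·8 + 11)/6 = 48/6 = 8; σ²_A = ((11−5)/6)² = 1.000
te_B = (11 + 4·14 + 23)/6 = 90/6 = 15; σ²_B = ((23−11)/6)² = 4.000
te_C = (2 + 4·5 + 8)/6 = 30/6 = 5; σ²_C = ((8−2)/6)² = 1.000
te_D = (3 + 4·4 + 5)/6 = 24/6 = 4; σ²_D = ((5−3)/6)² = 0.111
te_E = (1 + 4·4 + 7)/6 = 24/6 = 4; σ²_E = ((7−1)/6)² = 1.000
te_F = (2 + 4·4 + 12)/6 = 30/6 = 5; σ²_F = ((12−2)/6)² = 2.778
te_G = (9 + 4·11 + 19)/6 = 72/6 = 12; σ²_G = ((19−9)/6)² = 2.778
te_H = (1 + 4·5 + 15)/6 = 36/6 = 6; σ²_H = ((15−1)/6)² = 5.444
te_I = (3 + 4·5 + 7)/6 = 30/6 = 5; σ²_I = ((7−3)/6)² = 0.444
te_J = (6 + 4·7 + 20)/6 = 54/6 = 9; σ²_J = ((20−6)/6)² = 5.444

Forward pass:
ES_A = 0; EF_A = 8
ES_B = 0; EF_B = 15
ES_C = max(EF_A=8, EF_B=15) = 15; EF_C = 15+5 = 20
ES_D = max(EF_A=8, EF_B=15) = 15; EF_D = 15+4 = 19
ES_E = max(EF_A=8, EF_B=15) = 15; EF_E = 15+4 = 19
ES_F = 15; EF_F = 15+5 = 20
ES_G = 19; EF_G = 19+12 = 31
ES_H = max(EF_B=15, EF_C=20) = 20; EF_H = 20+6 = 26
ES_I = max(EF_B=15, EF_C=20) = 20; EF_I = 20+5 = 25
ES_J = max(EF_D=19, EF_F=20, EF_G=31, EF_H=26, EF_I=25) = 31; EF_J = 31+9 = 40
Expected project duration μ = 40 days. Critical path: B → E → G → J.

Variance along critical path = 4.000 + 1.000 + 2.778 + 5.444 = 13.222; σ = √13.222 = 3.636 days.
Z = (36 − 40) / 3.636 = -1.100
P(T ≤ 36) = Φ(-1.100) ≈ 0.136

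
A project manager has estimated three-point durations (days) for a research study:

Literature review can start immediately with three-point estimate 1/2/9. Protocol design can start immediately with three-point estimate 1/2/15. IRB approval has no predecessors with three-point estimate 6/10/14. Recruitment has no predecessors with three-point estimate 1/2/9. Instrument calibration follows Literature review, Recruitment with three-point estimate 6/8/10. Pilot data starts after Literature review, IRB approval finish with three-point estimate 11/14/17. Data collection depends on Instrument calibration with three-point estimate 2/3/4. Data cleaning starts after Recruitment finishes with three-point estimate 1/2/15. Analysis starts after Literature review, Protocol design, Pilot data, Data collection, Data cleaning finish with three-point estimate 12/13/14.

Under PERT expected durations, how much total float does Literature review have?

7 days

te_Literature review = (1 + 4·2 + 9)/6 = 18/6 = 3
te_Protocol design = (1 + 4·2 + 15)/6 = 24/6 = 4
te_IRB approval = (6 + 4·10 + 14)/6 = 60/6 = 10
te_Recruitment = (1 + 4·2 + 9)/6 = 18/6 = 3
te_Instrument calibration = (6 + 4·8 + 10)/6 = 48/6 = 8
te_Pilot data = (11 + 4·14 + 17)/6 = 84/6 = 14
te_Data collection = (2 + 4·3 + 4)/6 = 18/6 = 3
te_Data cleaning = (1 + 4·2 + 15)/6 = 24/6 = 4
te_Analysis = (12 + 4·13 + 14)/6 = 78/6 = 13

Forward pass:
ES_Literature review = 0; EF_Literature review = 3
ES_Protocol design = 0; EF_Protocol design = 4
ES_IRB approval = 0; EF_IRB approval = 10
ES_Recruitment = 0; EF_Recruitment = 3
ES_Instrument calibration = max(EF_Literature review=3, EF_Recruitment=3) = 3; EF_Instrument calibration = 3+8 = 11
ES_Pilot data = max(EF_Literature review=3, EF_IRB approval=10) = 10; EF_Pilot data = 10+14 = 24
ES_Data collection = 11; EF_Data collection = 11+3 = 14
ES_Data cleaning = 3; EF_Data cleaning = 3+4 = 7
ES_Analysis = max(EF_Literature review=3, EF_Protocol design=4, EF_Pilot data=24, EF_Data collection=14, EF_Data cleaning=7) = 24; EF_Analysis = 24+13 = 37
Expected project duration μ = 37 days. Critical path: IRB approval → Pilot data → Analysis.

Backward pass:
LF_Analysis = 37; LS_Analysis = 37−13 = 24
LF_Data cleaning = LS_Analysis = 24; LS_Data cleaning = 24−4 = 20
LF_Data collection = LS_Analysis = 24; LS_Data collection = 24−3 = 21
LF_Pilot data = LS_Analysis = 24; LS_Pilot data = 24−14 = 10
LF_Instrument calibration = LS_Data collection = 21; LS_Instrument calibration = 21−8 = 13
LF_Recruitment = min(LS_Instrument calibration=13, LS_Data cleaning=20) = 13; LS_Recruitment = 13−3 = 10
LF_IRB approval = LS_Pilot data = 10; LS_IRB approval = 10−10 = 0
LF_Protocol design = LS_Analysis = 24; LS_Protocol design = 24−4 = 20
LF_Literature review = min(LS_Instrument calibration=13, LS_Pilot data=10, LS_Analysis=24) = 10; LS_Literature review = 10−3 = 7
Slack_Literature review = LS_Literature review − ES_Literature review = 7 − 0 = 7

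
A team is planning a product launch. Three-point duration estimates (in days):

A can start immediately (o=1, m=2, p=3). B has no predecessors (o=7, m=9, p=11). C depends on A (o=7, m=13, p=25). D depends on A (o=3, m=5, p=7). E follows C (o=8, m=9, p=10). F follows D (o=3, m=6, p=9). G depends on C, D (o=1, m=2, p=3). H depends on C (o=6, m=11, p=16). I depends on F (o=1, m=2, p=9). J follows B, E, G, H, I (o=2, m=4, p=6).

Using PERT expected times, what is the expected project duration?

te_A = (1 + 4·2 + 3)/6 = 12/6 = 2
te_B = (7 + 4·9 + 11)/6 = 54/6 = 9
te_C = (7 + 4·13 + 25)/6 = 84/6 = 14
te_D = (3 + 4·5 + 7)/6 = 30/6 = 5
te_E = (8 + 4·9 + 10)/6 = 54/6 = 9
te_F = (3 + 4·6 + 9)/6 = 36/6 = 6
te_G = (1 + 4·2 + 3)/6 = 12/6 = 2
te_H = (6 + 4·11 + 16)/6 = 66/6 = 11
te_I = (1 + 4·2 + 9)/6 = 18/6 = 3
te_J = (2 + 4·4 + 6)/6 = 24/6 = 4

Forward pass:
ES_A = 0; EF_A = 2
ES_B = 0; EF_B = 9
ES_C = 2; EF_C = 2+14 = 16
ES_D = 2; EF_D = 2+5 = 7
ES_E = 16; EF_E = 16+9 = 25
ES_F = 7; EF_F = 7+6 = 13
ES_G = max(EF_C=16, EF_D=7) = 16; EF_G = 16+2 = 18
ES_H = 16; EF_H = 16+11 = 27
ES_I = 13; EF_I = 13+3 = 16
ES_J = max(EF_B=9, EF_E=25, EF_G=18, EF_H=27, EF_I=16) = 27; EF_J = 27+4 = 31
Expected project duration μ = 31 days. Critical path: A → C → H → J.

31 days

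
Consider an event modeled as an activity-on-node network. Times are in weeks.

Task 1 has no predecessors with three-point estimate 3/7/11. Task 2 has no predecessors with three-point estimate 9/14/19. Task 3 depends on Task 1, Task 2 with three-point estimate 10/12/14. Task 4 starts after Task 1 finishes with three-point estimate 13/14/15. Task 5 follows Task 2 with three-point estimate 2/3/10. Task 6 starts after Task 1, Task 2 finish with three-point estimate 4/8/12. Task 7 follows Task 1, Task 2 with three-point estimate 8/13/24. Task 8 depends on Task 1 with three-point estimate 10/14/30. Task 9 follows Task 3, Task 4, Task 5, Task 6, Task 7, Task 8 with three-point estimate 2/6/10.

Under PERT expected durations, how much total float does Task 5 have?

te_Task 1 = (3 + 4·7 + 11)/6 = 42/6 = 7
te_Task 2 = (9 + 4·14 + 19)/6 = 84/6 = 14
te_Task 3 = (10 + 4·12 + 14)/6 = 72/6 = 12
te_Task 4 = (13 + 4·14 + 15)/6 = 84/6 = 14
te_Task 5 = (2 + 4·3 + 10)/6 = 24/6 = 4
te_Task 6 = (4 + 4·8 + 12)/6 = 48/6 = 8
te_Task 7 = (8 + 4·13 + 24)/6 = 84/6 = 14
te_Task 8 = (10 + 4·14 + 30)/6 = 96/6 = 16
te_Task 9 = (2 + 4·6 + 10)/6 = 36/6 = 6

Forward pass:
ES_Task 1 = 0; EF_Task 1 = 7
ES_Task 2 = 0; EF_Task 2 = 14
ES_Task 3 = max(EF_Task 1=7, EF_Task 2=14) = 14; EF_Task 3 = 14+12 = 26
ES_Task 4 = 7; EF_Task 4 = 7+14 = 21
ES_Task 5 = 14; EF_Task 5 = 14+4 = 18
ES_Task 6 = max(EF_Task 1=7, EF_Task 2=14) = 14; EF_Task 6 = 14+8 = 22
ES_Task 7 = max(EF_Task 1=7, EF_Task 2=14) = 14; EF_Task 7 = 14+14 = 28
ES_Task 8 = 7; EF_Task 8 = 7+16 = 23
ES_Task 9 = max(EF_Task 3=26, EF_Task 4=21, EF_Task 5=18, EF_Task 6=22, EF_Task 7=28, EF_Task 8=23) = 28; EF_Task 9 = 28+6 = 34
Expected project duration μ = 34 weeks. Critical path: Task 2 → Task 7 → Task 9.

Backward pass:
LF_Task 9 = 34; LS_Task 9 = 34−6 = 28
LF_Task 8 = LS_Task 9 = 28; LS_Task 8 = 28−16 = 12
LF_Task 7 = LS_Task 9 = 28; LS_Task 7 = 28−14 = 14
LF_Task 6 = LS_Task 9 = 28; LS_Task 6 = 28−8 = 20
LF_Task 5 = LS_Task 9 = 28; LS_Task 5 = 28−4 = 24
LF_Task 4 = LS_Task 9 = 28; LS_Task 4 = 28−14 = 14
LF_Task 3 = LS_Task 9 = 28; LS_Task 3 = 28−12 = 16
LF_Task 2 = min(LS_Task 3=16, LS_Task 5=24, LS_Task 6=20, LS_Task 7=14) = 14; LS_Task 2 = 14−14 = 0
LF_Task 1 = min(LS_Task 3=16, LS_Task 4=14, LS_Task 6=20, LS_Task 7=14, LS_Task 8=12) = 12; LS_Task 1 = 12−7 = 5
Slack_Task 5 = LS_Task 5 − ES_Task 5 = 24 − 14 = 10

10 weeks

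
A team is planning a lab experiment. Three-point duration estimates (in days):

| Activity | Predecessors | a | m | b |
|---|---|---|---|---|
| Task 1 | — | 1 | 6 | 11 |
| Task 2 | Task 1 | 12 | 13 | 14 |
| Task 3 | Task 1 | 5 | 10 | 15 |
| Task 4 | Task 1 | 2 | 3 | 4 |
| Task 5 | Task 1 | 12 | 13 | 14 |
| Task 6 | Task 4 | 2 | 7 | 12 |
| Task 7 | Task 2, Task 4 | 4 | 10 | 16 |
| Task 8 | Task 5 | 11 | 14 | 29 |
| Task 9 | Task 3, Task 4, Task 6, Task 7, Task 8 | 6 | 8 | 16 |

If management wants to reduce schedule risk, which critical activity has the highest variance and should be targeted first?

Task 8

te_Task 1 = (1 + 4·6 + 11)/6 = 36/6 = 6; σ²_Task 1 = ((11−1)/6)² = 2.778
te_Task 2 = (12 + 4·13 + 14)/6 = 78/6 = 13; σ²_Task 2 = ((14−12)/6)² = 0.111
te_Task 3 = (5 + 4·10 + 15)/6 = 60/6 = 10; σ²_Task 3 = ((15−5)/6)² = 2.778
te_Task 4 = (2 + 4·3 + 4)/6 = 18/6 = 3; σ²_Task 4 = ((4−2)/6)² = 0.111
te_Task 5 = (12 + 4·13 + 14)/6 = 78/6 = 13; σ²_Task 5 = ((14−12)/6)² = 0.111
te_Task 6 = (2 + 4·7 + 12)/6 = 42/6 = 7; σ²_Task 6 = ((12−2)/6)² = 2.778
te_Task 7 = (4 + 4·10 + 16)/6 = 60/6 = 10; σ²_Task 7 = ((16−4)/6)² = 4.000
te_Task 8 = (11 + 4·14 + 29)/6 = 96/6 = 16; σ²_Task 8 = ((29−11)/6)² = 9.000
te_Task 9 = (6 + 4·8 + 16)/6 = 54/6 = 9; σ²_Task 9 = ((16−6)/6)² = 2.778

Forward pass:
ES_Task 1 = 0; EF_Task 1 = 6
ES_Task 2 = 6; EF_Task 2 = 6+13 = 19
ES_Task 3 = 6; EF_Task 3 = 6+10 = 16
ES_Task 4 = 6; EF_Task 4 = 6+3 = 9
ES_Task 5 = 6; EF_Task 5 = 6+13 = 19
ES_Task 6 = 9; EF_Task 6 = 9+7 = 16
ES_Task 7 = max(EF_Task 2=19, EF_Task 4=9) = 19; EF_Task 7 = 19+10 = 29
ES_Task 8 = 19; EF_Task 8 = 19+16 = 35
ES_Task 9 = max(EF_Task 3=16, EF_Task 4=9, EF_Task 6=16, EF_Task 7=29, EF_Task 8=35) = 35; EF_Task 9 = 35+9 = 44
Expected project duration μ = 44 days. Critical path: Task 1 → Task 5 → Task 8 → Task 9.

Variances on critical path: σ²_Task 1=2.778, σ²_Task 5=0.111, σ²_Task 8=9.000, σ²_Task 9=2.778.
Largest is σ²_Task 8 = 9.000.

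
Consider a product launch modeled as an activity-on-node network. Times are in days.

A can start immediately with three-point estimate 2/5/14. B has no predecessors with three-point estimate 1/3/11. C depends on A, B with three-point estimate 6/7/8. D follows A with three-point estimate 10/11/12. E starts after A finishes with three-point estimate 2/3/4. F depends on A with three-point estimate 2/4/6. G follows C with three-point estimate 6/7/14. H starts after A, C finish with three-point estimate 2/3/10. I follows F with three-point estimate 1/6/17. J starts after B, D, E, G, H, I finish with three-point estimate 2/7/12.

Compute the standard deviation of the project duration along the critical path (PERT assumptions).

2.94 days

te_A = (2 + 4·5 + 14)/6 = 36/6 = 6; σ²_A = ((14−2)/6)² = 4.000
te_B = (1 + 4·3 + 11)/6 = 24/6 = 4; σ²_B = ((11−1)/6)² = 2.778
te_C = (6 + 4·7 + 8)/6 = 42/6 = 7; σ²_C = ((8−6)/6)² = 0.111
te_D = (10 + 4·11 + 12)/6 = 66/6 = 11; σ²_D = ((12−10)/6)² = 0.111
te_E = (2 + 4·3 + 4)/6 = 18/6 = 3; σ²_E = ((4−2)/6)² = 0.111
te_F = (2 + 4·4 + 6)/6 = 24/6 = 4; σ²_F = ((6−2)/6)² = 0.444
te_G = (6 + 4·7 + 14)/6 = 48/6 = 8; σ²_G = ((14−6)/6)² = 1.778
te_H = (2 + 4·3 + 10)/6 = 24/6 = 4; σ²_H = ((10−2)/6)² = 1.778
te_I = (1 + 4·6 + 17)/6 = 42/6 = 7; σ²_I = ((17−1)/6)² = 7.111
te_J = (2 + 4·7 + 12)/6 = 42/6 = 7; σ²_J = ((12−2)/6)² = 2.778

Forward pass:
ES_A = 0; EF_A = 6
ES_B = 0; EF_B = 4
ES_C = max(EF_A=6, EF_B=4) = 6; EF_C = 6+7 = 13
ES_D = 6; EF_D = 6+11 = 17
ES_E = 6; EF_E = 6+3 = 9
ES_F = 6; EF_F = 6+4 = 10
ES_G = 13; EF_G = 13+8 = 21
ES_H = max(EF_A=6, EF_C=13) = 13; EF_H = 13+4 = 17
ES_I = 10; EF_I = 10+7 = 17
ES_J = max(EF_B=4, EF_D=17, EF_E=9, EF_G=21, EF_H=17, EF_I=17) = 21; EF_J = 21+7 = 28
Expected project duration μ = 28 days. Critical path: A → C → G → J.

Variance along critical path = 4.000 + 0.111 + 1.778 + 2.778 = 8.667
σ = √8.667 = 2.944 days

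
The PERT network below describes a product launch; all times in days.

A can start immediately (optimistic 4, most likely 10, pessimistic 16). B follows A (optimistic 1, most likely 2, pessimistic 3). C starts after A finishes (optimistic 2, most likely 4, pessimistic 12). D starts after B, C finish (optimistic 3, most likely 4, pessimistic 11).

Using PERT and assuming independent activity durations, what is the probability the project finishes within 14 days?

0.020

te_A = (4 + 4·10 + 16)/6 = 60/6 = 10; σ²_A = ((16−4)/6)² = 4.000
te_B = (1 + 4·2 + 3)/6 = 12/6 = 2; σ²_B = ((3−1)/6)² = 0.111
te_C = (2 + 4·4 + 12)/6 = 30/6 = 5; σ²_C = ((12−2)/6)² = 2.778
te_D = (3 + 4·4 + 11)/6 = 30/6 = 5; σ²_D = ((11−3)/6)² = 1.778

Forward pass:
ES_A = 0; EF_A = 10
ES_B = 10; EF_B = 10+2 = 12
ES_C = 10; EF_C = 10+5 = 15
ES_D = max(EF_B=12, EF_C=15) = 15; EF_D = 15+5 = 20
Expected project duration μ = 20 days. Critical path: A → C → D.

Variance along critical path = 4.000 + 2.778 + 1.778 = 8.556; σ = √8.556 = 2.925 days.
Z = (14 − 20) / 2.925 = -2.051
P(T ≤ 14) = Φ(-2.051) ≈ 0.020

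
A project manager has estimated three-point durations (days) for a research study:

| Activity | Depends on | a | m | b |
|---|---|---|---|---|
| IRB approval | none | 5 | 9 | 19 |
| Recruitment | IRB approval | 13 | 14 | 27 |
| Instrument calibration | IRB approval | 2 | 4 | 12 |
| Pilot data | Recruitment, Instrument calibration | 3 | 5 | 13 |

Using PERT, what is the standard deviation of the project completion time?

3.70 days

te_IRB approval = (5 + 4·9 + 19)/6 = 60/6 = 10; σ²_IRB approval = ((19−5)/6)² = 5.444
te_Recruitment = (13 + 4·14 + 27)/6 = 96/6 = 16; σ²_Recruitment = ((27−13)/6)² = 5.444
te_Instrument calibration = (2 + 4·4 + 12)/6 = 30/6 = 5; σ²_Instrument calibration = ((12−2)/6)² = 2.778
te_Pilot data = (3 + 4·5 + 13)/6 = 36/6 = 6; σ²_Pilot data = ((13−3)/6)² = 2.778

Forward pass:
ES_IRB approval = 0; EF_IRB approval = 10
ES_Recruitment = 10; EF_Recruitment = 10+16 = 26
ES_Instrument calibration = 10; EF_Instrument calibration = 10+5 = 15
ES_Pilot data = max(EF_Recruitment=26, EF_Instrument calibration=15) = 26; EF_Pilot data = 26+6 = 32
Expected project duration μ = 32 days. Critical path: IRB approval → Recruitment → Pilot data.

Variance along critical path = 5.444 + 5.444 + 2.778 = 13.667
σ = √13.667 = 3.697 days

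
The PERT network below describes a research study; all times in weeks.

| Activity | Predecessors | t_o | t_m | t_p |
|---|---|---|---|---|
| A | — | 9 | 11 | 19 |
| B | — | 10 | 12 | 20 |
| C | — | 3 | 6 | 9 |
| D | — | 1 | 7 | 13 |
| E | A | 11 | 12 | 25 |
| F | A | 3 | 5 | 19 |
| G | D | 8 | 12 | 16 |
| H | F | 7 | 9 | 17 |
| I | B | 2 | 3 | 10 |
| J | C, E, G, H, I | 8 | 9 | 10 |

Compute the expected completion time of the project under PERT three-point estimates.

38 weeks

te_A = (9 + 4·11 + 19)/6 = 72/6 = 12
te_B = (10 + 4·12 + 20)/6 = 78/6 = 13
te_C = (3 + 4·6 + 9)/6 = 36/6 = 6
te_D = (1 + 4·7 + 13)/6 = 42/6 = 7
te_E = (11 + 4·12 + 25)/6 = 84/6 = 14
te_F = (3 + 4·5 + 19)/6 = 42/6 = 7
te_G = (8 + 4·12 + 16)/6 = 72/6 = 12
te_H = (7 + 4·9 + 17)/6 = 60/6 = 10
te_I = (2 + 4·3 + 10)/6 = 24/6 = 4
te_J = (8 + 4·9 + 10)/6 = 54/6 = 9

Forward pass:
ES_A = 0; EF_A = 12
ES_B = 0; EF_B = 13
ES_C = 0; EF_C = 6
ES_D = 0; EF_D = 7
ES_E = 12; EF_E = 12+14 = 26
ES_F = 12; EF_F = 12+7 = 19
ES_G = 7; EF_G = 7+12 = 19
ES_H = 19; EF_H = 19+10 = 29
ES_I = 13; EF_I = 13+4 = 17
ES_J = max(EF_C=6, EF_E=26, EF_G=19, EF_H=29, EF_I=17) = 29; EF_J = 29+9 = 38
Expected project duration μ = 38 weeks. Critical path: A → F → H → J.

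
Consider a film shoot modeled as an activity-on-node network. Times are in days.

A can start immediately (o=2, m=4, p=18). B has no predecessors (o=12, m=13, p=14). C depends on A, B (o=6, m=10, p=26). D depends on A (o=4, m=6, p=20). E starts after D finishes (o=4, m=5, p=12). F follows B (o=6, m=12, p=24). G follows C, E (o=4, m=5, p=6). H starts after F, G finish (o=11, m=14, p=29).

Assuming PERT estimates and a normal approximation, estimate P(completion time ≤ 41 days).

0.134

te_A = (2 + 4·4 + 18)/6 = 36/6 = 6; σ²_A = ((18−2)/6)² = 7.111
te_B = (12 + 4·13 + 14)/6 = 78/6 = 13; σ²_B = ((14−12)/6)² = 0.111
te_C = (6 + 4·10 + 26)/6 = 72/6 = 12; σ²_C = ((26−6)/6)² = 11.111
te_D = (4 + 4·6 + 20)/6 = 48/6 = 8; σ²_D = ((20−4)/6)² = 7.111
te_E = (4 + 4·5 + 12)/6 = 36/6 = 6; σ²_E = ((12−4)/6)² = 1.778
te_F = (6 + 4·12 + 24)/6 = 78/6 = 13; σ²_F = ((24−6)/6)² = 9.000
te_G = (4 + 4·5 + 6)/6 = 30/6 = 5; σ²_G = ((6−4)/6)² = 0.111
te_H = (11 + 4·14 + 29)/6 = 96/6 = 16; σ²_H = ((29−11)/6)² = 9.000

Forward pass:
ES_A = 0; EF_A = 6
ES_B = 0; EF_B = 13
ES_C = max(EF_A=6, EF_B=13) = 13; EF_C = 13+12 = 25
ES_D = 6; EF_D = 6+8 = 14
ES_E = 14; EF_E = 14+6 = 20
ES_F = 13; EF_F = 13+13 = 26
ES_G = max(EF_C=25, EF_E=20) = 25; EF_G = 25+5 = 30
ES_H = max(EF_F=26, EF_G=30) = 30; EF_H = 30+16 = 46
Expected project duration μ = 46 days. Critical path: B → C → G → H.

Variance along critical path = 0.111 + 11.111 + 0.111 + 9.000 = 20.333; σ = √20.333 = 4.509 days.
Z = (41 − 46) / 4.509 = -1.109
P(T ≤ 41) = Φ(-1.109) ≈ 0.134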